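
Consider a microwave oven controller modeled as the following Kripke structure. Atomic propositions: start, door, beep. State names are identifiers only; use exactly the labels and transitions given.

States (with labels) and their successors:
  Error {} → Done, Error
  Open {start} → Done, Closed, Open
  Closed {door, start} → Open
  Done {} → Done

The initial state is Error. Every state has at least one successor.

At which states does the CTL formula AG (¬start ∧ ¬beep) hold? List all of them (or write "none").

{Error, Done}

States satisfying ¬start ∧ ¬beep: {Error, Done}.
States satisfying AG (¬start ∧ ¬beep): {Error, Done}.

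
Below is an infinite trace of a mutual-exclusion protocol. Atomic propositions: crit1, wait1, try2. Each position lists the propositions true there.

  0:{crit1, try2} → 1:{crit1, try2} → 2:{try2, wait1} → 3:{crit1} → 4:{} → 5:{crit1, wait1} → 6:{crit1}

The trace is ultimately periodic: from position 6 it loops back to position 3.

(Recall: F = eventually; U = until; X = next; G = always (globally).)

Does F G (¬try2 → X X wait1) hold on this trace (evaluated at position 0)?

Does not hold

G (¬try2 → X X wait1) is false at every position 0..6, so it never becomes true and F G (¬try2 → X X wait1) fails.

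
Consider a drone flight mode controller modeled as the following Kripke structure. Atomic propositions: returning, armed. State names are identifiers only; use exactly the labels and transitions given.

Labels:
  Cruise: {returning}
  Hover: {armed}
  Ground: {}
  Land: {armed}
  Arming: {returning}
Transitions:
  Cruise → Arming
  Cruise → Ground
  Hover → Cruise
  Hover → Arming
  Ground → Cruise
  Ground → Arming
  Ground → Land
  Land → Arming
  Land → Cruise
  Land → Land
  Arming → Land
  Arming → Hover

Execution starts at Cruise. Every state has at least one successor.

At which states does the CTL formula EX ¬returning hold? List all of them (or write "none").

{Cruise, Ground, Land, Arming}

States satisfying ¬returning: {Hover, Ground, Land}.
States satisfying EX ¬returning: {Cruise, Ground, Land, Arming}.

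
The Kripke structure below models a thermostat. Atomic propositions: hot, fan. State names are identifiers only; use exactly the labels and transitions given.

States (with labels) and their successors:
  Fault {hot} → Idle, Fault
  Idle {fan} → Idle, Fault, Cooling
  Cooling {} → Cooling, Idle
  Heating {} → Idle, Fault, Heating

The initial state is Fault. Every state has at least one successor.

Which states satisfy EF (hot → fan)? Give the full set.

{Fault, Idle, Cooling, Heating}

States satisfying hot → fan: {Idle, Cooling, Heating}.
States satisfying EF (hot → fan): {Fault, Idle, Cooling, Heating}.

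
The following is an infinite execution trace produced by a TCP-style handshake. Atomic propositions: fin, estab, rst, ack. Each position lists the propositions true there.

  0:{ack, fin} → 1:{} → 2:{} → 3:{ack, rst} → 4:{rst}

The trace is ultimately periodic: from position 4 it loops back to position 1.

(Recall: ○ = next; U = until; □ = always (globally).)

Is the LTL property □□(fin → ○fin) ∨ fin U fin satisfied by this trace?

□(fin → ○fin) must hold at every position from 0 onward. It fails at position 0, so □□(fin → ○fin) is false.
Walking from position 0: fin first holds at position 0, and fin holds at every earlier position along the way, so fin U fin holds.
At position 0: □□(fin → ○fin) is false; fin U fin is true; so □□(fin → ○fin) ∨ fin U fin is true.

Satisfied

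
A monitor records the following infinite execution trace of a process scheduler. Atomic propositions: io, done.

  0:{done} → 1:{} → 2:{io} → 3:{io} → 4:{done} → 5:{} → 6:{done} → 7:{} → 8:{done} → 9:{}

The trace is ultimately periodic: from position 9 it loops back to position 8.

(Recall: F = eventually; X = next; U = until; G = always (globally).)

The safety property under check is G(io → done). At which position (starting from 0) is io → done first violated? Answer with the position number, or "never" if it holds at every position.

2

Check io → done at each position in order: 0 ✓, 1 ✓.
At position 2 the labels are {io}, so io → done is false there. This is the first violation.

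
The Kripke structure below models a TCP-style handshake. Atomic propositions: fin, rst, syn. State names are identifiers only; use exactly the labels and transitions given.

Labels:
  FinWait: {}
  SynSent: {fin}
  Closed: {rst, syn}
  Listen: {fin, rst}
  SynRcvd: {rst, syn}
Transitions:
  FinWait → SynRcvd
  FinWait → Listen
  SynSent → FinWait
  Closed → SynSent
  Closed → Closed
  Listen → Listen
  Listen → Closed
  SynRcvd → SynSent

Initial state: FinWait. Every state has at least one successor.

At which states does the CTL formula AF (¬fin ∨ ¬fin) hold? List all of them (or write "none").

States satisfying ¬fin ∨ ¬fin: {FinWait, Closed, SynRcvd}.
States satisfying AF (¬fin ∨ ¬fin): {FinWait, SynSent, Closed, SynRcvd}.

{FinWait, SynSent, Closed, SynRcvd}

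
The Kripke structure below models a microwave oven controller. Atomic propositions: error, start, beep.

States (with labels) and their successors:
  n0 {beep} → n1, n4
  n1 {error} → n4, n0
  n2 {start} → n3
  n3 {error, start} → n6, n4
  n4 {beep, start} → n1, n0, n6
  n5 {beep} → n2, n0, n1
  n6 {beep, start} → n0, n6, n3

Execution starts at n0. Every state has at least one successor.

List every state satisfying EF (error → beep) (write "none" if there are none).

States satisfying error → beep: {n0, n2, n4, n5, n6}.
States satisfying EF (error → beep): {n0, n1, n2, n3, n4, n5, n6}.

{n0, n1, n2, n3, n4, n5, n6}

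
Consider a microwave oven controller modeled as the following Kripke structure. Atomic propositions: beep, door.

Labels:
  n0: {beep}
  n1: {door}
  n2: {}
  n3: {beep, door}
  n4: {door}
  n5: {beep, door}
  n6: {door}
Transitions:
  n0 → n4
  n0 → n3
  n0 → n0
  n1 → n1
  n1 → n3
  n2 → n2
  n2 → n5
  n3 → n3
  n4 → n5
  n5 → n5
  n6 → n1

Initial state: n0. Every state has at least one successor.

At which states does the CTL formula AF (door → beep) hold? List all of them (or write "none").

{n0, n2, n3, n4, n5}

States satisfying door → beep: {n0, n2, n3, n5}.
States satisfying AF (door → beep): {n0, n2, n3, n4, n5}.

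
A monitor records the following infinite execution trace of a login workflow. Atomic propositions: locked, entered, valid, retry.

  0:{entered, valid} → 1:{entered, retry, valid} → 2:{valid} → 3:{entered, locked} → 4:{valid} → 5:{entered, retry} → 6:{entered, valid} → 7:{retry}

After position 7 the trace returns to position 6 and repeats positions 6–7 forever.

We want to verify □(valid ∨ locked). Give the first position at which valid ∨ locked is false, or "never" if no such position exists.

5

Check valid ∨ locked at each position in order: 0 ✓, 1 ✓, 2 ✓, 3 ✓, 4 ✓.
At position 5 the labels are {entered, retry}, so valid ∨ locked is false there. This is the first violation.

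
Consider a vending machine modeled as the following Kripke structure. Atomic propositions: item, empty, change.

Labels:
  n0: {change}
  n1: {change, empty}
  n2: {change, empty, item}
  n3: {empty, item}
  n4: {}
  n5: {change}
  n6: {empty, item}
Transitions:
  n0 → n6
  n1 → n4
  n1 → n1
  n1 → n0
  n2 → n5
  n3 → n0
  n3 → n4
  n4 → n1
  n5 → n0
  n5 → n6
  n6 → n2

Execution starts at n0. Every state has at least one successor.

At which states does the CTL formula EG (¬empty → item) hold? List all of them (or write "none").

{n1}

States satisfying ¬empty → item: {n1, n2, n3, n6}.
States satisfying EG (¬empty → item): {n1}.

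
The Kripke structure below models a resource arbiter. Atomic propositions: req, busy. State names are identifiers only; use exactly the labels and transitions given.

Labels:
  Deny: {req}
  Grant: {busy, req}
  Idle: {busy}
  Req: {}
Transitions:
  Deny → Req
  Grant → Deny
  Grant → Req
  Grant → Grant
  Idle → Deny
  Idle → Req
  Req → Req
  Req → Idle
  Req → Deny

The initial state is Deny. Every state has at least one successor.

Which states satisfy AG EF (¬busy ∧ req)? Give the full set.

{Deny, Grant, Idle, Req}

States satisfying EF (¬busy ∧ req): {Deny, Grant, Idle, Req}.
States satisfying AG EF (¬busy ∧ req): {Deny, Grant, Idle, Req}.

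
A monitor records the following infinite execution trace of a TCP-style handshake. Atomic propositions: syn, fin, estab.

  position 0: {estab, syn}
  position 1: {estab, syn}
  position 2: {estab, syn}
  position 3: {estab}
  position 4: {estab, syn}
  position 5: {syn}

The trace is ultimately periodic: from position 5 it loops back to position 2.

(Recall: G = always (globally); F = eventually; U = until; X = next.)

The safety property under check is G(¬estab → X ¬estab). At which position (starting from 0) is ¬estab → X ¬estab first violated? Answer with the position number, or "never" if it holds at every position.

Check ¬estab → X ¬estab at each position in order: 0 ✓, 1 ✓, 2 ✓, 3 ✓, 4 ✓.
At position 5 the labels are {syn} and the next position 2 has {estab, syn}, so ¬estab → X ¬estab is false there. This is the first violation.

5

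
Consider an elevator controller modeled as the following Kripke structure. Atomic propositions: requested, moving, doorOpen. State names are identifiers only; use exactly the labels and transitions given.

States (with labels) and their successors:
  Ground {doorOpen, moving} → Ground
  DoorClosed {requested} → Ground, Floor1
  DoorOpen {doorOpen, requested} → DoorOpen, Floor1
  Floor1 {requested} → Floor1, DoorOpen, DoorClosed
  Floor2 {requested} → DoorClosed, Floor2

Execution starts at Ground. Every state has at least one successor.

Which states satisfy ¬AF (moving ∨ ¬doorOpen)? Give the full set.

States satisfying moving ∨ ¬doorOpen: {Ground, DoorClosed, Floor1, Floor2}.
States satisfying AF (moving ∨ ¬doorOpen): {Ground, DoorClosed, Floor1, Floor2}.
States satisfying ¬AF (moving ∨ ¬doorOpen): {DoorOpen}.

{DoorOpen}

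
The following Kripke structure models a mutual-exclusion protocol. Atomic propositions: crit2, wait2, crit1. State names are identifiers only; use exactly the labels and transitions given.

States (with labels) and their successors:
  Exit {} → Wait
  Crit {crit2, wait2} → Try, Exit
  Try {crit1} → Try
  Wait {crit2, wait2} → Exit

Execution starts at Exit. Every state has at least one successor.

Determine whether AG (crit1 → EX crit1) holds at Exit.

States satisfying crit1 → EX crit1: {Exit, Crit, Try, Wait}.
States satisfying AG (crit1 → EX crit1): {Exit, Crit, Try, Wait}.
Every state reachable from Exit satisfies crit1 → EX crit1.
Exit ∈ Sat(AG (crit1 → EX crit1)).

Yes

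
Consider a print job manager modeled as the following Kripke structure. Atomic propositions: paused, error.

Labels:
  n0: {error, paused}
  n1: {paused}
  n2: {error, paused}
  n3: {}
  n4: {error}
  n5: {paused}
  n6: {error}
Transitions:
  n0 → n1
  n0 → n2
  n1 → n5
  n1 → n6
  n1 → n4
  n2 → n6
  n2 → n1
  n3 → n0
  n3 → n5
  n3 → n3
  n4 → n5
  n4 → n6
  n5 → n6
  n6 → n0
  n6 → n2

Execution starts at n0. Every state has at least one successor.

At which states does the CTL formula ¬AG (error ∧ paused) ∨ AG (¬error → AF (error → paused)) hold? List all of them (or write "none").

{n0, n1, n2, n3, n4, n5, n6}

States satisfying error ∧ paused: {n0, n2}.
States satisfying AG (error ∧ paused): ∅.
States satisfying ¬AG (error ∧ paused): {n0, n1, n2, n3, n4, n5, n6}.
States satisfying ¬error → AF (error → paused): {n0, n1, n2, n3, n4, n5, n6}.
States satisfying AG (¬error → AF (error → paused)): {n0, n1, n2, n3, n4, n5, n6}.
States satisfying ¬AG (error ∧ paused) ∨ AG (¬error → AF (error → paused)): {n0, n1, n2, n3, n4, n5, n6}.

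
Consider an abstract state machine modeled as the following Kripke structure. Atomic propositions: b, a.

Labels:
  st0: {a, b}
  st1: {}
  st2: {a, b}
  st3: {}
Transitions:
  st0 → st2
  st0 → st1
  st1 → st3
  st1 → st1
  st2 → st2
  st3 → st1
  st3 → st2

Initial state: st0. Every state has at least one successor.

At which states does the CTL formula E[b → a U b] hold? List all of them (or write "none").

States satisfying b → a: {st0, st1, st2, st3}.
States satisfying b: {st0, st2}.
States satisfying E[b → a U b]: {st0, st1, st2, st3}.

{st0, st1, st2, st3}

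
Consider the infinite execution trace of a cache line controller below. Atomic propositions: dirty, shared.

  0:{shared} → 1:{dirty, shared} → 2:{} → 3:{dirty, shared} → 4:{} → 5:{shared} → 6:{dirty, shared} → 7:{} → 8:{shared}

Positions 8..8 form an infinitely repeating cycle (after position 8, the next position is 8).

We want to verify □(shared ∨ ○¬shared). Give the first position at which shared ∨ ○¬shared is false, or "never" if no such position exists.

2

Check shared ∨ ○¬shared at each position in order: 0 ✓, 1 ✓.
At position 2 the labels are {} and the next position 3 has {dirty, shared}, so shared ∨ ○¬shared is false there. This is the first violation.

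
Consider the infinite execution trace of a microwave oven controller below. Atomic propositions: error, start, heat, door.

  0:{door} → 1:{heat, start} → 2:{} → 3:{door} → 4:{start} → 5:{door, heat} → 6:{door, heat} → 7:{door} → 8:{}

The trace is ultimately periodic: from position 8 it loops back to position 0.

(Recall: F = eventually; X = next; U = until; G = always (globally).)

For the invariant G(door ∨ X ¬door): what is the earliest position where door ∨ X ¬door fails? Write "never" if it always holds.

2

Check door ∨ X ¬door at each position in order: 0 ✓, 1 ✓.
At position 2 the labels are {} and the next position 3 has {door}, so door ∨ X ¬door is false there. This is the first violation.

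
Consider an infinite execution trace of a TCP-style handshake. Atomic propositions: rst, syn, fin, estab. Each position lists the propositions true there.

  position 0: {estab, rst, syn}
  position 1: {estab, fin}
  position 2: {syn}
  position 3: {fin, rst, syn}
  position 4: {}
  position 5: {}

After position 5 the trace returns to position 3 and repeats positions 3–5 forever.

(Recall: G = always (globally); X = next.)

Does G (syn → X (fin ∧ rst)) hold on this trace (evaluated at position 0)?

syn → X (fin ∧ rst) must hold at every position from 0 onward. It fails at position 0, so G (syn → X (fin ∧ rst)) is false.
Positions where syn holds: 0, 2, 3.
Check X (fin ∧ rst) at each: 0→fails, 2→ok, 3→fails.

Violated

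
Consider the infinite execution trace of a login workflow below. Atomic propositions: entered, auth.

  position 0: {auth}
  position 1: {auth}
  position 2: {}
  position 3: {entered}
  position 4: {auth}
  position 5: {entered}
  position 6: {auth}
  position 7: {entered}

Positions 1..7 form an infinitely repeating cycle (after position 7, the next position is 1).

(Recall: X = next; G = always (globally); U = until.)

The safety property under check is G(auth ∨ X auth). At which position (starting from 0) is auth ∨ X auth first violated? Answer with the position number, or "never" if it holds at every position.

2

Check auth ∨ X auth at each position in order: 0 ✓, 1 ✓.
At position 2 the labels are {} and the next position 3 has {entered}, so auth ∨ X auth is false there. This is the first violation.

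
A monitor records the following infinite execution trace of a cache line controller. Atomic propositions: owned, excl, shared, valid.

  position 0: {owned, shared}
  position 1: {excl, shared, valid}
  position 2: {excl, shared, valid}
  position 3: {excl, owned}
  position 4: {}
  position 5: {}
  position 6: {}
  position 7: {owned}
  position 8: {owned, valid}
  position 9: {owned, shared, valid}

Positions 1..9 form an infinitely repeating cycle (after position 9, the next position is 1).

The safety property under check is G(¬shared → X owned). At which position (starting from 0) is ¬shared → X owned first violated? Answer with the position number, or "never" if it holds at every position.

3

Check ¬shared → X owned at each position in order: 0 ✓, 1 ✓, 2 ✓.
At position 3 the labels are {excl, owned} and the next position 4 has {}, so ¬shared → X owned is false there. This is the first violation.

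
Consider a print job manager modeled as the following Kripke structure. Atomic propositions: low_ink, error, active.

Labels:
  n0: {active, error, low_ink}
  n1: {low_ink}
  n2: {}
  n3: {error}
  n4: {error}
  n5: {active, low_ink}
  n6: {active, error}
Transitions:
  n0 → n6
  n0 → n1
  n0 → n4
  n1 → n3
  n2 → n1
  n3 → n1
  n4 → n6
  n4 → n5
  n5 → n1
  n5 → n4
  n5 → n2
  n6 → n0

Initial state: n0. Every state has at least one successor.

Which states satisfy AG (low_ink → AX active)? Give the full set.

States satisfying low_ink → AX active: {n2, n3, n4, n6}.
States satisfying AG (low_ink → AX active): ∅.

none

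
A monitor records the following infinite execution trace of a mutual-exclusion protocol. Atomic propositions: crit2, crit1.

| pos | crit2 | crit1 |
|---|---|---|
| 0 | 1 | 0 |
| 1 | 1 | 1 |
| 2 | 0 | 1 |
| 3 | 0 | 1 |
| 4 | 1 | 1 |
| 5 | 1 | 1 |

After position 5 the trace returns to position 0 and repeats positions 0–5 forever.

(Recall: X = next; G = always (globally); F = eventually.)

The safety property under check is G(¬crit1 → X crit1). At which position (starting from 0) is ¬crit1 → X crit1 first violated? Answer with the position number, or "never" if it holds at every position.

never

¬crit1 → X crit1 holds at every position 0..5, and those are all the positions the trace ever visits, so the invariant G(¬crit1 → X crit1) is never violated.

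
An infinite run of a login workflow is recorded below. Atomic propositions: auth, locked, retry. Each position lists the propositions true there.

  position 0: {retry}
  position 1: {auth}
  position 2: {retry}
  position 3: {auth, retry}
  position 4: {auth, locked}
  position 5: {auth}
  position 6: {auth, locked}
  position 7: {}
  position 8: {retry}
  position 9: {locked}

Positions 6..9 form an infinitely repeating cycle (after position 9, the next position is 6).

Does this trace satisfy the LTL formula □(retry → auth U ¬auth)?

Holds

retry → auth U ¬auth holds at every position 0..9, and those are all positions ever visited, so □(retry → auth U ¬auth) holds.
Positions where retry holds: 0, 2, 3, 8.
Check auth U ¬auth at each: 0→ok, 2→ok, 3→ok, 8→ok.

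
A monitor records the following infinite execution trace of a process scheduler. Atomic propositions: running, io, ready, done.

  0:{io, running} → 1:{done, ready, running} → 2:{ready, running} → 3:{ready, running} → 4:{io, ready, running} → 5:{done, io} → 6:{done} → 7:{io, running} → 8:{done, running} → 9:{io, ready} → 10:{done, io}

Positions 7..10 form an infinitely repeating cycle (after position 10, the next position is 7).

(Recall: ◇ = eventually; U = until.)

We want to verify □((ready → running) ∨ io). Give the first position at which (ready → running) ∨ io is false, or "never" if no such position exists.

never

(ready → running) ∨ io holds at every position 0..10, and those are all the positions the trace ever visits, so the invariant □((ready → running) ∨ io) is never violated.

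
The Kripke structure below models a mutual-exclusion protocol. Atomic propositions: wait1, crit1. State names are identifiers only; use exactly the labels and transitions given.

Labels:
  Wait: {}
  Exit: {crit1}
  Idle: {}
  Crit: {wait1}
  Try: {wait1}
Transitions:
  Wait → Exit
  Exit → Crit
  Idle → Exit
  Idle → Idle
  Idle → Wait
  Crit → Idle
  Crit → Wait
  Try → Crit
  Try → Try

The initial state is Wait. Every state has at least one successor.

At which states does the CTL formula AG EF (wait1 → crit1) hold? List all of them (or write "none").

States satisfying EF (wait1 → crit1): {Wait, Exit, Idle, Crit, Try}.
States satisfying AG EF (wait1 → crit1): {Wait, Exit, Idle, Crit, Try}.

{Wait, Exit, Idle, Crit, Try}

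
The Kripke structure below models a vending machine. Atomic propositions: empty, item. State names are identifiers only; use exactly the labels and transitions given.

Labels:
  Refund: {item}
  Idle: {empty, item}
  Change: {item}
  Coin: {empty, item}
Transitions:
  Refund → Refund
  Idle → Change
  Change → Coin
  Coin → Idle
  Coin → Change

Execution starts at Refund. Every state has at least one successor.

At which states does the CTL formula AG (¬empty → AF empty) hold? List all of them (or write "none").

{Idle, Change, Coin}

States satisfying ¬empty → AF empty: {Idle, Change, Coin}.
States satisfying AG (¬empty → AF empty): {Idle, Change, Coin}.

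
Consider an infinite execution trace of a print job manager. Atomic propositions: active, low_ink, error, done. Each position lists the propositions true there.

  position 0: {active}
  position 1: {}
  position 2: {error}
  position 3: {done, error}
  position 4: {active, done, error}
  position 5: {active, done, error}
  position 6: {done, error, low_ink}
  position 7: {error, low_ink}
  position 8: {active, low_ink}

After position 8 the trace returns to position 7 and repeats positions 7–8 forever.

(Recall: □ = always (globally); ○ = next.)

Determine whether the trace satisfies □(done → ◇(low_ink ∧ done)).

done → ◇(low_ink ∧ done) holds at every position 0..8, and those are all positions ever visited, so □(done → ◇(low_ink ∧ done)) holds.
Positions where done holds: 3, 4, 5, 6.
Check ◇(low_ink ∧ done) at each: 3→ok, 4→ok, 5→ok, 6→ok.

Yes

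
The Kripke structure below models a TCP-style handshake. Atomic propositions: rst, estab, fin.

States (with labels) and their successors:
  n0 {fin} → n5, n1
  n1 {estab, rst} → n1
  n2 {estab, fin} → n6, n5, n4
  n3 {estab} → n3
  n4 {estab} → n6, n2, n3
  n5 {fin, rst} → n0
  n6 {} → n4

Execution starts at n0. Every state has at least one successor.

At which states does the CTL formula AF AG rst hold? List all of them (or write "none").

{n1}

States satisfying AG rst: {n1}.
States satisfying AF AG rst: {n1}.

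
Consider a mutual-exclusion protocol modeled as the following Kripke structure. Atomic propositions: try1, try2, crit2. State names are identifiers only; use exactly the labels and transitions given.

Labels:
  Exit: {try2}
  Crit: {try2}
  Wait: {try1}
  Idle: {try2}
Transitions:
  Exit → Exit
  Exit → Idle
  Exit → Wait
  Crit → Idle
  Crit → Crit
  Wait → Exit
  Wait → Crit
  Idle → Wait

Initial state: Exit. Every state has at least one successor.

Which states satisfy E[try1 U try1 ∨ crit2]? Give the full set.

{Wait}

States satisfying try1: {Wait}.
States satisfying try1 ∨ crit2: {Wait}.
States satisfying E[try1 U try1 ∨ crit2]: {Wait}.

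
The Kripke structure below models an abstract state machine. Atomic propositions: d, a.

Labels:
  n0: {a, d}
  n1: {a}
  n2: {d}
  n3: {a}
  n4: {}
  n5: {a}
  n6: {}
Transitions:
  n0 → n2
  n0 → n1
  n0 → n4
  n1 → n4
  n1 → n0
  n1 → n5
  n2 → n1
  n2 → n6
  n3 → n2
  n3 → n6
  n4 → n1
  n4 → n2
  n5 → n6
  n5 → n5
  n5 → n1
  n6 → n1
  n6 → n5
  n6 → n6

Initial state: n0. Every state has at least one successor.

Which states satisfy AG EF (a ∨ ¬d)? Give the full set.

{n0, n1, n2, n3, n4, n5, n6}

States satisfying EF (a ∨ ¬d): {n0, n1, n2, n3, n4, n5, n6}.
States satisfying AG EF (a ∨ ¬d): {n0, n1, n2, n3, n4, n5, n6}.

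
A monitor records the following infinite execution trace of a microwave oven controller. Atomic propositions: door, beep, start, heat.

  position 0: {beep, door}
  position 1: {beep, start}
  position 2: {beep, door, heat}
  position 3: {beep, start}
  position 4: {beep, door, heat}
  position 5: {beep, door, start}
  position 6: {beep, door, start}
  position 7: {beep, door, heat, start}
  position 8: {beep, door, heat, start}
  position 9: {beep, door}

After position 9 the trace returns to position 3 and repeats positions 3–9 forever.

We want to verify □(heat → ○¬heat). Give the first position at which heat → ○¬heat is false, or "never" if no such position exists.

7

Check heat → ○¬heat at each position in order: 0 ✓, 1 ✓, 2 ✓, 3 ✓, 4 ✓, 5 ✓, 6 ✓.
At position 7 the labels are {beep, door, heat, start} and the next position 8 has {beep, door, heat, start}, so heat → ○¬heat is false there. This is the first violation.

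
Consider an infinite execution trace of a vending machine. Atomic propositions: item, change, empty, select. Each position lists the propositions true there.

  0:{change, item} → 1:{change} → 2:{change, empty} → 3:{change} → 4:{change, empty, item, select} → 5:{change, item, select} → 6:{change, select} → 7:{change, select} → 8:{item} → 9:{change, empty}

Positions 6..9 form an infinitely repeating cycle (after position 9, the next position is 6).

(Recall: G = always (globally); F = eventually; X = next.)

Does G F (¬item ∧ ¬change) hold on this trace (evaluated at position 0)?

F (¬item ∧ ¬change) must hold at every position from 0 onward. It fails at position 0, so G F (¬item ∧ ¬change) is false.

Violated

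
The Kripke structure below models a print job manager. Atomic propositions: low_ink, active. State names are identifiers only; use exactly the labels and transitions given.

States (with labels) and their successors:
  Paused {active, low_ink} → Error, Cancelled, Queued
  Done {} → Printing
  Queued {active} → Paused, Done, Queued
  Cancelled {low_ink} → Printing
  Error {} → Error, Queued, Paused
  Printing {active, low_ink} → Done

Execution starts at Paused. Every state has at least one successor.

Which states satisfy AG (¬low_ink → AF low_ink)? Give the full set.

States satisfying ¬low_ink → AF low_ink: {Paused, Done, Cancelled, Printing}.
States satisfying AG (¬low_ink → AF low_ink): {Done, Cancelled, Printing}.

{Done, Cancelled, Printing}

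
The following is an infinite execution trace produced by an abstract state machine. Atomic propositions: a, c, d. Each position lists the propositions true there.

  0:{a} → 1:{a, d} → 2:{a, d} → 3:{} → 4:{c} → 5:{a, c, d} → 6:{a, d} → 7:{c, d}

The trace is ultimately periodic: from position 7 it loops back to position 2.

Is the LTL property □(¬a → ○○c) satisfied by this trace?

¬a → ○○c must hold at every position from 0 onward. It fails at position 4, so □(¬a → ○○c) is false.
Positions where ¬a holds: 3, 4, 7.
Check ○○c at each: 3→ok, 4→fails, 7→fails.

Violated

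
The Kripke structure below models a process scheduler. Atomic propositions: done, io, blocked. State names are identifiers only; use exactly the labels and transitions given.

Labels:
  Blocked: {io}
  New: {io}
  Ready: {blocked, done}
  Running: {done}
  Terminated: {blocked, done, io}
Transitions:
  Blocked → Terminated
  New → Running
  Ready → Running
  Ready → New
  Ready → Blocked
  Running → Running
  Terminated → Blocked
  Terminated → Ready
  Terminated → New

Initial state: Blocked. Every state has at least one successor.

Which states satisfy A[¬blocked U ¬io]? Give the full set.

States satisfying ¬blocked: {Blocked, New, Running}.
States satisfying ¬io: {Ready, Running}.
States satisfying A[¬blocked U ¬io]: {New, Ready, Running}.

{New, Ready, Running}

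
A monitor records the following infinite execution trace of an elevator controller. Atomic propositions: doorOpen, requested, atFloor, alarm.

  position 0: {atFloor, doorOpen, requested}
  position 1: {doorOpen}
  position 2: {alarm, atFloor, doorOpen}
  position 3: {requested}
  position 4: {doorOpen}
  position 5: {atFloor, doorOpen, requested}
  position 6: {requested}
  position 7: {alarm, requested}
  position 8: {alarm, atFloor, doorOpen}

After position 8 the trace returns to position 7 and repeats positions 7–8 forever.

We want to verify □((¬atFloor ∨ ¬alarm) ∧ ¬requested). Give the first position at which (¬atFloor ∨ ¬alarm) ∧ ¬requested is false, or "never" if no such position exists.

At position 0 the labels are {atFloor, doorOpen, requested}, so (¬atFloor ∨ ¬alarm) ∧ ¬requested is false there. This is the first violation.

0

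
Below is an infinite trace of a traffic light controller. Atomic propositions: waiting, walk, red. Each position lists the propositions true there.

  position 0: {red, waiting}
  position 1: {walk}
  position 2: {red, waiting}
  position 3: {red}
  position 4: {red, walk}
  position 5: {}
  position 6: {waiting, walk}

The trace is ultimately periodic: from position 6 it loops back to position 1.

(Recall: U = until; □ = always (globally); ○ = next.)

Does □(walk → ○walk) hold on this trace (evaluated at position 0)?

Does not hold

walk → ○walk must hold at every position from 0 onward. It fails at position 1, so □(walk → ○walk) is false.
Positions where walk holds: 1, 4, 6.
Check ○walk at each: 1→fails, 4→fails, 6→ok.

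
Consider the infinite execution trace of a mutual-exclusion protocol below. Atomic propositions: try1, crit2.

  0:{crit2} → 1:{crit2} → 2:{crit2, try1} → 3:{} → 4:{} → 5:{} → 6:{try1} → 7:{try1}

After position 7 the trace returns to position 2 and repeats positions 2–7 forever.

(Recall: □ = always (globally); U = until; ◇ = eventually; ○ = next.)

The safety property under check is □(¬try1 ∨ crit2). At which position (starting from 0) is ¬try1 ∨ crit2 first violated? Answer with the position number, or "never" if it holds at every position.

Check ¬try1 ∨ crit2 at each position in order: 0 ✓, 1 ✓, 2 ✓, 3 ✓, 4 ✓, 5 ✓.
At position 6 the labels are {try1}, so ¬try1 ∨ crit2 is false there. This is the first violation.

6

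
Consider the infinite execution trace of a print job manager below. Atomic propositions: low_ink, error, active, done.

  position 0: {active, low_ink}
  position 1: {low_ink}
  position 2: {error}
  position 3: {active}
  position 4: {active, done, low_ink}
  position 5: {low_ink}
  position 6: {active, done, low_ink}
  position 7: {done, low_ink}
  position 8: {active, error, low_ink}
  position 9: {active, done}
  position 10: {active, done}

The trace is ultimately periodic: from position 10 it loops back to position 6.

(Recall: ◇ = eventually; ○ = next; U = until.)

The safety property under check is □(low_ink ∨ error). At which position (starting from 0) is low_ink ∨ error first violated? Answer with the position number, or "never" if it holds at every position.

3

Check low_ink ∨ error at each position in order: 0 ✓, 1 ✓, 2 ✓.
At position 3 the labels are {active}, so low_ink ∨ error is false there. This is the first violation.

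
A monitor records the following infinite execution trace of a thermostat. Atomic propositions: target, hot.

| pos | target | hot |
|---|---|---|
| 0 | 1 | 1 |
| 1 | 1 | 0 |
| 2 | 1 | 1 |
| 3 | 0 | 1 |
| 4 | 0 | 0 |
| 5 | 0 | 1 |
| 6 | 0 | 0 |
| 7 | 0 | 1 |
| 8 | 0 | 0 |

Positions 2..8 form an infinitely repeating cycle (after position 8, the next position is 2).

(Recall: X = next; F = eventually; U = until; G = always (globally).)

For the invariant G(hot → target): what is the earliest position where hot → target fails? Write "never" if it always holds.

3

Check hot → target at each position in order: 0 ✓, 1 ✓, 2 ✓.
At position 3 the labels are {hot}, so hot → target is false there. This is the first violation.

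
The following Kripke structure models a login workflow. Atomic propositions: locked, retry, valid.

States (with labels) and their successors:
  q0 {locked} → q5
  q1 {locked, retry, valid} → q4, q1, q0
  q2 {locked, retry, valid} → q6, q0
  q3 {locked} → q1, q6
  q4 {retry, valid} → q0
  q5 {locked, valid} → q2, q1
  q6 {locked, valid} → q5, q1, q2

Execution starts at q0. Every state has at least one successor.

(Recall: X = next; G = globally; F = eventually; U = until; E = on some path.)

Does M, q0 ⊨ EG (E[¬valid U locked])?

States satisfying E[¬valid U locked]: {q0, q1, q2, q3, q5, q6}.
States satisfying EG (E[¬valid U locked]): {q0, q1, q2, q3, q5, q6}.
q0 ∈ Sat(EG (E[¬valid U locked])).

Yes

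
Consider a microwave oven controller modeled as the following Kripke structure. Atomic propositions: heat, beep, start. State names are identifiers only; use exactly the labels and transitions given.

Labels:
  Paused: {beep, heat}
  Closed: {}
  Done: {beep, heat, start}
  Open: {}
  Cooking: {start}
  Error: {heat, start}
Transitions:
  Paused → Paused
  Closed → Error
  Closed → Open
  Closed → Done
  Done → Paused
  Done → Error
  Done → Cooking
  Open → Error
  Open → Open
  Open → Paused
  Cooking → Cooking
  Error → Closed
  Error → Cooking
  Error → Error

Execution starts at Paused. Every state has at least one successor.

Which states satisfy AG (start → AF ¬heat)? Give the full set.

States satisfying start → AF ¬heat: {Paused, Closed, Open, Cooking}.
States satisfying AG (start → AF ¬heat): {Paused, Cooking}.

{Paused, Cooking}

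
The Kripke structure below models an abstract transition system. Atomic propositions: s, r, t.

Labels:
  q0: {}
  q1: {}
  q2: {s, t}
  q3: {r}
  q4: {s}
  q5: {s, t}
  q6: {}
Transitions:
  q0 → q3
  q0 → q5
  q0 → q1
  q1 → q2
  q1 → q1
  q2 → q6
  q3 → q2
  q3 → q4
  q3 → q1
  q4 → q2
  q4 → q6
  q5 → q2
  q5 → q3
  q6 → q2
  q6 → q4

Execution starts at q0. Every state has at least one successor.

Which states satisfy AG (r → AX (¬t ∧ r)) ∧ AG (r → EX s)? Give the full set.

States satisfying r → AX (¬t ∧ r): {q0, q1, q2, q4, q5, q6}.
States satisfying AG (r → AX (¬t ∧ r)): {q1, q2, q4, q6}.
States satisfying r → EX s: {q0, q1, q2, q3, q4, q5, q6}.
States satisfying AG (r → EX s): {q0, q1, q2, q3, q4, q5, q6}.
States satisfying AG (r → AX (¬t ∧ r)) ∧ AG (r → EX s): {q1, q2, q4, q6}.

{q1, q2, q4, q6}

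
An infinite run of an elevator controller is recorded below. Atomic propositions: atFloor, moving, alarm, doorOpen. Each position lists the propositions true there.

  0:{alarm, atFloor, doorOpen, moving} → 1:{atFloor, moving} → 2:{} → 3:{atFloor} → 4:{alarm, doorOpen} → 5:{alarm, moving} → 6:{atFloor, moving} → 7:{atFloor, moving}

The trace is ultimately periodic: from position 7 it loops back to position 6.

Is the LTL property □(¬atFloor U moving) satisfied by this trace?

¬atFloor U moving must hold at every position from 0 onward. It fails at position 2, so □(¬atFloor U moving) is false.

Violated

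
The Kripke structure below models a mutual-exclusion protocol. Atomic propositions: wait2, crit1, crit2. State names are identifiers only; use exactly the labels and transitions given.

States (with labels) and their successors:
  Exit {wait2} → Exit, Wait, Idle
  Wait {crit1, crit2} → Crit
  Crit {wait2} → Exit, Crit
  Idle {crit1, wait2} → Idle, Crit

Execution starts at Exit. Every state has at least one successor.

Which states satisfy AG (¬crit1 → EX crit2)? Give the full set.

States satisfying ¬crit1 → EX crit2: {Exit, Wait, Idle}.
States satisfying AG (¬crit1 → EX crit2): ∅.

none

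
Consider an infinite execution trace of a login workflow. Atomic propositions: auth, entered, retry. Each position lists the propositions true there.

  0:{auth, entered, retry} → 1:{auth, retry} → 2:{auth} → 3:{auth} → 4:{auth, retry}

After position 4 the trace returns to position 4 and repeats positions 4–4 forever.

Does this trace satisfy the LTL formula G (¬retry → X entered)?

Does not hold

¬retry → X entered must hold at every position from 0 onward. It fails at position 2, so G (¬retry → X entered) is false.
Positions where ¬retry holds: 2, 3.
Check X entered at each: 2→fails, 3→fails.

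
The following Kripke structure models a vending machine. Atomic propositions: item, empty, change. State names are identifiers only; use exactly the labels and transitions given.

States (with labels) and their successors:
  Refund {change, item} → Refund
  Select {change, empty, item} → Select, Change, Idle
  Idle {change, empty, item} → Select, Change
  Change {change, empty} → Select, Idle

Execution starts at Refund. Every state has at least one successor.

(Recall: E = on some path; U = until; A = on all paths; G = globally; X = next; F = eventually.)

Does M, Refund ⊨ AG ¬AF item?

States satisfying ¬AF item: ∅.
States satisfying AG ¬AF item: ∅.
Refund is reachable from Refund and violates ¬AF item, so AG fails at Refund.
Refund ∉ Sat(AG ¬AF item).

Violated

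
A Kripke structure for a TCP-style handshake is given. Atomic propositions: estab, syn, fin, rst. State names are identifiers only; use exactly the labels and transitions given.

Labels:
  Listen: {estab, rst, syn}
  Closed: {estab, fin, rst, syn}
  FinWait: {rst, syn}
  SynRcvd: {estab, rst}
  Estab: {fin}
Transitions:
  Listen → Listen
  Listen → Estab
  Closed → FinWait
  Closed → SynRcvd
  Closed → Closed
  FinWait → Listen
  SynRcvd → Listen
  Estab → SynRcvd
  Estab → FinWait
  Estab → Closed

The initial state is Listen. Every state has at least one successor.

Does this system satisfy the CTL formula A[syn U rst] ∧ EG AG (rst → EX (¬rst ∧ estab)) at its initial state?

Does not hold

States satisfying syn: {Listen, Closed, FinWait}.
States satisfying rst: {Listen, Closed, FinWait, SynRcvd}.
States satisfying A[syn U rst]: {Listen, Closed, FinWait, SynRcvd}.
States satisfying AG (rst → EX (¬rst ∧ estab)): ∅.
States satisfying EG AG (rst → EX (¬rst ∧ estab)): ∅.
States satisfying A[syn U rst] ∧ EG AG (rst → EX (¬rst ∧ estab)): ∅.
Listen ∉ Sat(A[syn U rst] ∧ EG AG (rst → EX (¬rst ∧ estab))).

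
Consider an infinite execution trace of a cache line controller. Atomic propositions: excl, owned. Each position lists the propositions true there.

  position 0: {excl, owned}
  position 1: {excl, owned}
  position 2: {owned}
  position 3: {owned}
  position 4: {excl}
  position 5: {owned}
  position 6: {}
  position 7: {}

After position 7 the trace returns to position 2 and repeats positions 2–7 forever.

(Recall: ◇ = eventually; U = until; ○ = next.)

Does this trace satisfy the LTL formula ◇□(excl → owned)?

□(excl → owned) is false at every position 0..7, so it never becomes true and ◇□(excl → owned) fails.

Violated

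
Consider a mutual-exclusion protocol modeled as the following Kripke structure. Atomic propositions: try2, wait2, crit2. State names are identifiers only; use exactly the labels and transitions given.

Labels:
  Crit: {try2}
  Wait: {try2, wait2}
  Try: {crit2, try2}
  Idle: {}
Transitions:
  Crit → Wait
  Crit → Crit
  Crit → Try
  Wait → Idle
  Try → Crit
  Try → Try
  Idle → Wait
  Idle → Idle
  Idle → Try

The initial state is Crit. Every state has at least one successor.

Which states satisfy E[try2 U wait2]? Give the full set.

{Crit, Wait, Try}

States satisfying try2: {Crit, Wait, Try}.
States satisfying wait2: {Wait}.
States satisfying E[try2 U wait2]: {Crit, Wait, Try}.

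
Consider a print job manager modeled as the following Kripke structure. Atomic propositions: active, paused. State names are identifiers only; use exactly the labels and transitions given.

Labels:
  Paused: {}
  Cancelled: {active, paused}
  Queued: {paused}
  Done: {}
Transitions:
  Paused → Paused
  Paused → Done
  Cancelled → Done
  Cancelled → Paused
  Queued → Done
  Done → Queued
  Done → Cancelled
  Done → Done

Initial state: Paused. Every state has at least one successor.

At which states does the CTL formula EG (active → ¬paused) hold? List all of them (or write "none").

States satisfying active → ¬paused: {Paused, Queued, Done}.
States satisfying EG (active → ¬paused): {Paused, Queued, Done}.

{Paused, Queued, Done}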